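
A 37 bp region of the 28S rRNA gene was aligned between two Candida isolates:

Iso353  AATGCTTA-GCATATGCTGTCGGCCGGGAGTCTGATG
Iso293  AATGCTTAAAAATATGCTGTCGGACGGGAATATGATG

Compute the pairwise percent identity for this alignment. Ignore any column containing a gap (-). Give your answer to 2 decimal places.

86.11%

Excluding the 1 gap column leaves 36 comparable sites.
Differing sites — 10:G/A; 11:C/A; 24:C/A; 30:G/A; 32:C/A.
31 of the 36 comparable sites match, so the percent identity is 31/36 × 100 = 86.11%.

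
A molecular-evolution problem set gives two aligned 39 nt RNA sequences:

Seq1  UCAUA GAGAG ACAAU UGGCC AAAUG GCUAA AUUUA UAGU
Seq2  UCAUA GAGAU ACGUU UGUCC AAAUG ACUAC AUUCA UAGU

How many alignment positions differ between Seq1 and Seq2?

Mismatches occur at site 10 (G→U), site 13 (A→G), site 14 (A→U), site 18 (G→U), site 26 (G→A), site 30 (A→C), site 34 (U→C).
That gives 7 mismatches out of 39 aligned sites, so the Hamming distance is 7.

7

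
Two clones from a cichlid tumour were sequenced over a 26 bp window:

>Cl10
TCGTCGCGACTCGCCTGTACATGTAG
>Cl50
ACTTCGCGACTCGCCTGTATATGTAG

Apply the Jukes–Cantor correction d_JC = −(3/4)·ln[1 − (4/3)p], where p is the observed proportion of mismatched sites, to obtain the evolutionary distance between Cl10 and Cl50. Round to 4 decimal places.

Mismatches occur at site 1 (T/A), site 3 (G/T), site 20 (C/T).
p = 3/26 = 0.115385.
d = −0.75 · ln(1 − (4/3)·0.115385) = −0.75 · ln(0.846153) = −0.75 · (-0.167055) = 0.1253.

0.1253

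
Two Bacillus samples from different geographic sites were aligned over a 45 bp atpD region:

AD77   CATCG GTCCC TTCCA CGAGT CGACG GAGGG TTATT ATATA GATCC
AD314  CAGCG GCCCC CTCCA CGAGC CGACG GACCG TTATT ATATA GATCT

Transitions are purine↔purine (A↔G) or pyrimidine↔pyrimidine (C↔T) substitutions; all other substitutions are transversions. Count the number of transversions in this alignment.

3

Mismatches occur at site 3 (T/G, transversion), site 7 (T/C, transition), site 11 (T/C, transition), site 20 (T/C, transition), site 28 (G/C, transversion), site 29 (G/C, transversion), site 45 (C/T, transition).
Of the 7 differences, 4 transitions and 3 transversions, so the answer is 3.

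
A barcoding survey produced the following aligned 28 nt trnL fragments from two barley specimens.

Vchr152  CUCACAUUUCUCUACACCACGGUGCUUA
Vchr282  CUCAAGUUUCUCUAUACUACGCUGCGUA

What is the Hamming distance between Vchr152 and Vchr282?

6

Differing sites — 5:C/A; 6:A/G; 15:C/U; 18:C/U; 22:G/C; 26:U/G.
That gives 6 mismatches out of 28 aligned sites, so the Hamming distance is 6.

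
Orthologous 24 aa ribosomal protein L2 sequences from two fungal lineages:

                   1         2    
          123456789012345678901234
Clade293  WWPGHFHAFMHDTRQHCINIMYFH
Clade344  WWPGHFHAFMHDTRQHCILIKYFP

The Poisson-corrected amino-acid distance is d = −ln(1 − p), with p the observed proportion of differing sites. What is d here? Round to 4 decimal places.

0.1335

The sequences differ at positions 19 (N/L), 21 (M/K), 24 (H/P).
p = 3/24 = 0.125000.
d = −ln(1 − 0.125000) = −ln(0.875000) = 0.1335.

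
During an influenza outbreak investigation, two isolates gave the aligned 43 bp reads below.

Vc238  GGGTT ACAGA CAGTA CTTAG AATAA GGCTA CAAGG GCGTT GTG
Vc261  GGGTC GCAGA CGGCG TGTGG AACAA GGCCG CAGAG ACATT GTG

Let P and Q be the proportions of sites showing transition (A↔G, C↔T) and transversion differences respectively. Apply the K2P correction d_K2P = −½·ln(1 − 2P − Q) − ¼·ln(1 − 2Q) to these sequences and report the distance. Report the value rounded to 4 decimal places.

The sequences differ at positions 5 (T/C, transition), 6 (A/G, transition), 12 (A/G, transition), 14 (T/C, transition), 15 (A/G, transition), 16 (C/T, transition), 17 (T/G, transversion), 19 (A/G, transition), 23 (T/C, transition), 29 (T/C, transition), 30 (A/G, transition), 33 (A/G, transition), 34 (G/A, transition), 36 (G/A, transition), 38 (G/A, transition).
Of the 15 differences, 14 transitions and 1 transversion over 43 sites: P = 14/43 = 0.325581, Q = 1/43 = 0.023256.
d = −0.5·ln(0.325582) − 0.25·ln(0.953488) = −0.5·(-1.122141) − 0.25·(-0.047628) = 0.5730.

0.5730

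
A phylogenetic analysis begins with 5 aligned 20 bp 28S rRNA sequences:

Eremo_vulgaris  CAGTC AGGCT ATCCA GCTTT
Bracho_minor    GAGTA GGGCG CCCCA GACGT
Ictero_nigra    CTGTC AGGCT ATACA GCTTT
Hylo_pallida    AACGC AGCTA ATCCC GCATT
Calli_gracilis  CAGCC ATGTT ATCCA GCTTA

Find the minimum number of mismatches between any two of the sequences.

Pairwise Hamming distances:
  Eremo_vulgaris vs Bracho_minor: 9
  Eremo_vulgaris vs Ictero_nigra: 2
  Eremo_vulgaris vs Hylo_pallida: 8
  Eremo_vulgaris vs Calli_gracilis: 4
  Bracho_minor vs Ictero_nigra: 11
  Bracho_minor vs Hylo_pallida: 14
  Bracho_minor vs Calli_gracilis: 13
  Ictero_nigra vs Hylo_pallida: 10
  Ictero_nigra vs Calli_gracilis: 6
  Hylo_pallida vs Calli_gracilis: 9
The smallest is 2, between Eremo_vulgaris and Ictero_nigra.

2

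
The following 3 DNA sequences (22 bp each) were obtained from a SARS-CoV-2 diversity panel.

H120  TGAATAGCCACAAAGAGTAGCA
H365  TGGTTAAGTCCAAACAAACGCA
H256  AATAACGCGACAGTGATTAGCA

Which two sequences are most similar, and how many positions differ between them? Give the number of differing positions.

9

Pairwise Hamming distances:
  H120 vs H365: 10
  H120 vs H256: 9
  H365 vs H256: 16
The smallest is 9, between H120 and H256.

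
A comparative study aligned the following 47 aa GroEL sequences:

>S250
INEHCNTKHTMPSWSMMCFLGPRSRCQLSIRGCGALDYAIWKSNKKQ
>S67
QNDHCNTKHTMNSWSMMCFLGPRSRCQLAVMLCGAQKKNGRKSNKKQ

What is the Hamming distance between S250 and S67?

Differing sites — 1:I/Q; 3:E/D; 12:P/N; 29:S/A; 30:I/V; 31:R/M; 32:G/L; 36:L/Q; 37:D/K; 38:Y/K; 39:A/N; 40:I/G; 41:W/R.
That gives 13 mismatches out of 47 aligned sites, so the Hamming distance is 13.

13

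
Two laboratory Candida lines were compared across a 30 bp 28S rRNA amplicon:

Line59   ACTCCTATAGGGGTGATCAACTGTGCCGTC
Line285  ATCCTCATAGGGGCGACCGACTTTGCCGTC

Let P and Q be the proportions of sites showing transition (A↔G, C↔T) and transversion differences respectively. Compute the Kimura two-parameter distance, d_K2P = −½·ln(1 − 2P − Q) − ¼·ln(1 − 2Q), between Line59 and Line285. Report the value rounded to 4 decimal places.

Differing sites — 2:C/T (Ti); 3:T/C (Ti); 5:C/T (Ti); 6:T/C (Ti); 14:T/C (Ti); 17:T/C (Ti); 19:A/G (Ti); 23:G/T (Tv).
Of the 8 differences, 7 transitions and 1 transversion over 30 sites: P = 7/30 = 0.233333, Q = 1/30 = 0.033333.
d = −0.5·ln(0.500001) − 0.25·ln(0.933334) = −0.5·(-0.693145) − 0.25·(-0.068992) = 0.3638.

0.3638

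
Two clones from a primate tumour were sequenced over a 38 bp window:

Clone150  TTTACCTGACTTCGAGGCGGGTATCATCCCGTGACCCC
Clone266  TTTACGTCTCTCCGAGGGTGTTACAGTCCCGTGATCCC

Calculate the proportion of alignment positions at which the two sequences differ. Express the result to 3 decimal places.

0.289

The sequences differ at positions 6 (C/G), 8 (G/C), 9 (A/T), 12 (T/C), 18 (C/G), 19 (G/T), 21 (G/T), 24 (T/C), 25 (C/A), 26 (A/G), 35 (C/T).
There are 11 differences over 38 sites, so p = 11/38 = 0.289.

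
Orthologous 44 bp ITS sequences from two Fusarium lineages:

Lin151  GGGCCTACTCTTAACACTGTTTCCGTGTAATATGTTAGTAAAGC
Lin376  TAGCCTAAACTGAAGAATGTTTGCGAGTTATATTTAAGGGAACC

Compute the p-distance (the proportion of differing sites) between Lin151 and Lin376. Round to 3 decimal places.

0.341

Mismatches occur at site 1 (G/T), site 2 (G/A), site 8 (C/A), site 9 (T/A), site 12 (T/G), site 15 (C/G), site 17 (C/A), site 23 (C/G), site 26 (T/A), site 29 (A/T), site 34 (G/T), site 36 (T/A), site 39 (T/G), site 40 (A/G), site 43 (G/C).
There are 15 differences over 44 sites, so p = 15/44 = 0.341.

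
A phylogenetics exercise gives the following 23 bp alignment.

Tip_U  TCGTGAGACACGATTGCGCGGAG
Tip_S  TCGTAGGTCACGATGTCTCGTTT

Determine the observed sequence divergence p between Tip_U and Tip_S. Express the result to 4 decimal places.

0.3913

The sequences differ at positions 5 (G/A), 6 (A/G), 8 (A/T), 15 (T/G), 16 (G/T), 18 (G/T), 21 (G/T), 22 (A/T), 23 (G/T).
There are 9 differences over 23 sites, so p = 9/23 = 0.3913.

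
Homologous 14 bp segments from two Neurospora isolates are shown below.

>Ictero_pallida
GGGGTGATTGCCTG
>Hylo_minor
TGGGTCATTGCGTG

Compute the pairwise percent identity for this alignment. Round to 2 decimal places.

Differing sites — 1:G/T; 6:G/C; 12:C/G.
11 of the 14 sites match, so the percent identity is 11/14 × 100 = 78.57%.

78.57%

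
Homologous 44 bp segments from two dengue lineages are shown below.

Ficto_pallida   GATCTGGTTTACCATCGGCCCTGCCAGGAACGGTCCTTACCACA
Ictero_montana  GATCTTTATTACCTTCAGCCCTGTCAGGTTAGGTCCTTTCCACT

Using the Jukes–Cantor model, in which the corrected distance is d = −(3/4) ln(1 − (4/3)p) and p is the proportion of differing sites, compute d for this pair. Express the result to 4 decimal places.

Differing sites — 6:G/T; 7:G/T; 8:T/A; 14:A/T; 17:G/A; 24:C/T; 29:A/T; 30:A/T; 31:C/A; 39:A/T; 44:A/T.
p = 11/44 = 0.250000.
d = −0.75 · ln(1 − (4/3)·0.250000) = −0.75 · ln(0.666667) = −0.75 · (-0.405465) = 0.3041.

0.3041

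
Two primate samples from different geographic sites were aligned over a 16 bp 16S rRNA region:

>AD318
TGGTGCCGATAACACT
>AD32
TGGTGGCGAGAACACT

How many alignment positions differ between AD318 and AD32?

2

Differing sites — 6:C/G; 10:T/G.
That gives 2 mismatches out of 16 aligned sites, so the Hamming distance is 2.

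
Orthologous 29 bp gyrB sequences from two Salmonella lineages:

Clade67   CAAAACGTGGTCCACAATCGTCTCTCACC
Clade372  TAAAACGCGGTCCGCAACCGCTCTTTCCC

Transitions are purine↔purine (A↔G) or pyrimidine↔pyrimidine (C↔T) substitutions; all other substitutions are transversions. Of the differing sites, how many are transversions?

1

Differing sites — 1:C/T (Ti); 8:T/C (Ti); 14:A/G (Ti); 18:T/C (Ti); 21:T/C (Ti); 22:C/T (Ti); 23:T/C (Ti); 24:C/T (Ti); 26:C/T (Ti); 27:A/C (Tv).
Of the 10 differences, 9 transitions and 1 transversion, so the answer is 1.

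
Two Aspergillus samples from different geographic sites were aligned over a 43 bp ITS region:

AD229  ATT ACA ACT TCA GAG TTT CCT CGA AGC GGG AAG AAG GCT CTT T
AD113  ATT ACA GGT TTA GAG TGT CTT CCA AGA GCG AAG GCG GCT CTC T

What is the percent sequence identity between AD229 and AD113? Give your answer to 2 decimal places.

74.42%

Mismatches occur at site 7 (A→G), site 8 (C→G), site 11 (C→T), site 17 (T→G), site 20 (C→T), site 23 (G→C), site 27 (C→A), site 29 (G→C), site 34 (A→G), site 35 (A→C), site 42 (T→C).
32 of the 43 sites match, so the percent identity is 32/43 × 100 = 74.42%.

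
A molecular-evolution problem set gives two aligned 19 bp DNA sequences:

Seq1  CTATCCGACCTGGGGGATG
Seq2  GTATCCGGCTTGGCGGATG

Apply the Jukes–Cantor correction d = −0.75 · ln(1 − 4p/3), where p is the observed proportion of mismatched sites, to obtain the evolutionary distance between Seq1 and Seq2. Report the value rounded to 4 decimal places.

Differing sites — 1:C/G; 8:A/G; 10:C/T; 14:G/C.
p = 4/19 = 0.210526.
d = −0.75 · ln(1 − (4/3)·0.210526) = −0.75 · ln(0.719299) = −0.75 · (-0.329478) = 0.2471.

0.2471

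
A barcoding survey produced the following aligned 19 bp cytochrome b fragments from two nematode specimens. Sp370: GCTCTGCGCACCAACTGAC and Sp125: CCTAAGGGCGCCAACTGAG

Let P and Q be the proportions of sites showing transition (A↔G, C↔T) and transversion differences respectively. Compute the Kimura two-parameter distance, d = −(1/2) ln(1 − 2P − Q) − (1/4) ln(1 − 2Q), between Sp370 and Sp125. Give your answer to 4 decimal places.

Mismatches occur at site 1 (G→C, transversion), site 4 (C→A, transversion), site 5 (T→A, transversion), site 7 (C→G, transversion), site 10 (A→G, transition), site 19 (C→G, transversion).
Of the 6 differences, 1 transition and 5 transversions over 19 sites: P = 1/19 = 0.052632, Q = 5/19 = 0.263158.
d = −0.5·ln(0.631578) − 0.25·ln(0.473684) = −0.5·(-0.459534) − 0.25·(-0.747215) = 0.4166.

0.4166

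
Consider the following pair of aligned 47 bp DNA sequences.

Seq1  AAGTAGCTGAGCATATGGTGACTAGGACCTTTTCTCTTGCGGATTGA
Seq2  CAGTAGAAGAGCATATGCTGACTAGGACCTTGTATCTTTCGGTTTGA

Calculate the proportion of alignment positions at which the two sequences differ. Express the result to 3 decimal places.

Differing sites — 1:A/C; 7:C/A; 8:T/A; 18:G/C; 32:T/G; 34:C/A; 39:G/T; 43:A/T.
There are 8 differences over 47 sites, so p = 8/47 = 0.170.

0.170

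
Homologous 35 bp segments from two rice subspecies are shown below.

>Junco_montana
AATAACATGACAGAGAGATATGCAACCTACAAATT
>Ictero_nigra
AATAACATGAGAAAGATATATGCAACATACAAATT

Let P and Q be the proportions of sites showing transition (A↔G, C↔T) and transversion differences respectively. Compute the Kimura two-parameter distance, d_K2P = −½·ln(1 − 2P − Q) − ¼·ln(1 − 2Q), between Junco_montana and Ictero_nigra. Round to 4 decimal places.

0.1241

The sequences differ at positions 11 (C/G, transversion), 13 (G/A, transition), 17 (G/T, transversion), 27 (C/A, transversion).
Of the 4 differences, 1 transition and 3 transversions over 35 sites: P = 1/35 = 0.028571, Q = 3/35 = 0.085714.
d = −0.5·ln(0.857144) − 0.25·ln(0.828572) = −0.5·(-0.154149) − 0.25·(-0.188052) = 0.1241.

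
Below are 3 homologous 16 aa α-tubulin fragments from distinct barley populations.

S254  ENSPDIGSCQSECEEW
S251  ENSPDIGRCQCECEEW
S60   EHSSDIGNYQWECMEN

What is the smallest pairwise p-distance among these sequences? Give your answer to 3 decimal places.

0.125

Pairwise Hamming distances:
  S254 vs S251: 2
  S254 vs S60: 7
  S251 vs S60: 7
The smallest is 2 mismatches, between S254 and S251; p = 2/16 = 0.125.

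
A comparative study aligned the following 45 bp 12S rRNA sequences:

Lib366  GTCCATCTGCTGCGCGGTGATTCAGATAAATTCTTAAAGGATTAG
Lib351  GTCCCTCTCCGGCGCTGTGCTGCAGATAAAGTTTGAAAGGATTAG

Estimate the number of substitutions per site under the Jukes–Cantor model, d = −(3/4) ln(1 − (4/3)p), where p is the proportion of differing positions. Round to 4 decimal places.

Mismatches occur at site 5 (A/C), site 9 (G/C), site 11 (T/G), site 16 (G/T), site 20 (A/C), site 22 (T/G), site 31 (T/G), site 33 (C/T), site 35 (T/G).
p = 9/45 = 0.200000.
d = −0.75 · ln(1 − (4/3)·0.200000) = −0.75 · ln(0.733333) = −0.75 · (-0.310155) = 0.2326.

0.2326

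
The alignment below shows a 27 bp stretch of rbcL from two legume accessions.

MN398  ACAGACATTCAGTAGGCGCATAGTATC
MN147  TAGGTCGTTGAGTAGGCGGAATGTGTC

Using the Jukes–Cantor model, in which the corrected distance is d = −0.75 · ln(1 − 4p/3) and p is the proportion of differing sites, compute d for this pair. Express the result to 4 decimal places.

0.5107

The sequences differ at positions 1 (A/T), 2 (C/A), 3 (A/G), 5 (A/T), 7 (A/G), 10 (C/G), 19 (C/G), 21 (T/A), 22 (A/T), 25 (A/G).
p = 10/27 = 0.370370.
d = −0.75 · ln(1 − (4/3)·0.370370) = −0.75 · ln(0.506173) = −0.75 · (-0.680877) = 0.5107.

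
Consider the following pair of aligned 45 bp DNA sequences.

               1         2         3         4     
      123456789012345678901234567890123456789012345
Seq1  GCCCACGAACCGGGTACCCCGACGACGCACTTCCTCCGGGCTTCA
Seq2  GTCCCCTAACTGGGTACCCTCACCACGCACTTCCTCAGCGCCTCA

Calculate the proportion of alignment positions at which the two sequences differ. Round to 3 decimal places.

0.222

The sequences differ at positions 2 (C/T), 5 (A/C), 7 (G/T), 11 (C/T), 20 (C/T), 21 (G/C), 24 (G/C), 37 (C/A), 39 (G/C), 42 (T/C).
There are 10 differences over 45 sites, so p = 10/45 = 0.222.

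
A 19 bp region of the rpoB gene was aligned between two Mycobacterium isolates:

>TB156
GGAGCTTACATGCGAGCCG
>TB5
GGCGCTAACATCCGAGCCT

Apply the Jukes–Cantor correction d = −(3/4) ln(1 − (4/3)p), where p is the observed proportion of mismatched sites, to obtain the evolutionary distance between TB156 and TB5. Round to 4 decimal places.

0.2471

Mismatches occur at site 3 (A/C), site 7 (T/A), site 12 (G/C), site 19 (G/T).
p = 4/19 = 0.210526.
d = −0.75 · ln(1 − (4/3)·0.210526) = −0.75 · ln(0.719299) = −0.75 · (-0.329478) = 0.2471.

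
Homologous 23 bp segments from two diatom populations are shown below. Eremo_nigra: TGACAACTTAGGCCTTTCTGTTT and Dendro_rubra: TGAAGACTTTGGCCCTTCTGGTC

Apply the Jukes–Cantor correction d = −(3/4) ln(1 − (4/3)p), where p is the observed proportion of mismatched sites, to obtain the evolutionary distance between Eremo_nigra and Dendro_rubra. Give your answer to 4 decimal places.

The sequences differ at positions 4 (C/A), 5 (A/G), 10 (A/T), 15 (T/C), 21 (T/G), 23 (T/C).
p = 6/23 = 0.260870.
d = −0.75 · ln(1 − (4/3)·0.260870) = −0.75 · ln(0.652173) = −0.75 · (-0.427445) = 0.3206.

0.3206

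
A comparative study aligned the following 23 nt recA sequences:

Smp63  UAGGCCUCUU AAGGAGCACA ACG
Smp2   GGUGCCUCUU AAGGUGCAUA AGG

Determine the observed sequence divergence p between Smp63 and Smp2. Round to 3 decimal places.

The sequences differ at positions 1 (U/G), 2 (A/G), 3 (G/U), 15 (A/U), 19 (C/U), 22 (C/G).
There are 6 differences over 23 sites, so p = 6/23 = 0.261.

0.261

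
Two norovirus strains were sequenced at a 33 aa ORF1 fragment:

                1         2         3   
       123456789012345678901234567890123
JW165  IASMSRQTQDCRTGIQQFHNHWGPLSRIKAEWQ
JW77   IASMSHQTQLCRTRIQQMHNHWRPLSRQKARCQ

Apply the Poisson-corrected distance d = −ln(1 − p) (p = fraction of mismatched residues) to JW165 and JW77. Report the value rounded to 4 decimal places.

0.2776

The sequences differ at positions 6 (R/H), 10 (D/L), 14 (G/R), 18 (F/M), 23 (G/R), 28 (I/Q), 31 (E/R), 32 (W/C).
p = 8/33 = 0.242424.
d = −ln(1 − 0.242424) = −ln(0.757576) = 0.2776.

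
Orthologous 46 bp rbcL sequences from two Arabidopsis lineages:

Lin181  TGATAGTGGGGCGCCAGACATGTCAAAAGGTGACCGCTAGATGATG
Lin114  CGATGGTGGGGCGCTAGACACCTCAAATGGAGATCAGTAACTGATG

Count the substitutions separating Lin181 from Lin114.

The sequences differ at positions 1 (T/C), 5 (A/G), 15 (C/T), 21 (T/C), 22 (G/C), 28 (A/T), 31 (T/A), 34 (C/T), 36 (G/A), 37 (C/G), 40 (G/A), 41 (A/C).
That gives 12 mismatches out of 46 aligned sites, so the Hamming distance is 12.

12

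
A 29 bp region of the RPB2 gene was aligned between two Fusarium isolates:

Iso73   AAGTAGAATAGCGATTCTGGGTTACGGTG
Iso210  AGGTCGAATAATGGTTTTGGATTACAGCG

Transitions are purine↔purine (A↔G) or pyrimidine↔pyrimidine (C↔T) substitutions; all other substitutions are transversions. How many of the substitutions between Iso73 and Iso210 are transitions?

The sequences differ at positions 2 (A/G, transition), 5 (A/C, transversion), 11 (G/A, transition), 12 (C/T, transition), 14 (A/G, transition), 17 (C/T, transition), 21 (G/A, transition), 26 (G/A, transition), 28 (T/C, transition).
Of the 9 differences, 8 transitions and 1 transversion, so the answer is 8.

8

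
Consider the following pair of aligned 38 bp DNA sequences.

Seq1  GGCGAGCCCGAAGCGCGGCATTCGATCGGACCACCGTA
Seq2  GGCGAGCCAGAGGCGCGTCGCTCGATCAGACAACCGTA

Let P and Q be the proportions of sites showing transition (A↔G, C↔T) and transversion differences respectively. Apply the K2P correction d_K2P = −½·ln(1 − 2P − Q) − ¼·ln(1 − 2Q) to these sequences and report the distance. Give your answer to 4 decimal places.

Differing sites — 9:C/A (Tv); 12:A/G (Ti); 18:G/T (Tv); 20:A/G (Ti); 21:T/C (Ti); 28:G/A (Ti); 32:C/A (Tv).
Of the 7 differences, 4 transitions and 3 transversions over 38 sites: P = 4/38 = 0.105263, Q = 3/38 = 0.078947.
d = −0.5·ln(0.710527) − 0.25·ln(0.842106) = −0.5·(-0.341748) − 0.25·(-0.171849) = 0.2138.

0.2138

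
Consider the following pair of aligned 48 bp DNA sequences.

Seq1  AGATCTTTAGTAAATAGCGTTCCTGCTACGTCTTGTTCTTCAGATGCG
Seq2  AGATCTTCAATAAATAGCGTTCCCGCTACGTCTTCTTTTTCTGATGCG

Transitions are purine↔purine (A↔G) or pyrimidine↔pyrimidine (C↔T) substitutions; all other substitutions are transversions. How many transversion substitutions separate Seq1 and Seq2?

2

The sequences differ at positions 8 (T/C, transition), 10 (G/A, transition), 24 (T/C, transition), 35 (G/C, transversion), 38 (C/T, transition), 42 (A/T, transversion).
Of the 6 differences, 4 transitions and 2 transversions, so the answer is 2.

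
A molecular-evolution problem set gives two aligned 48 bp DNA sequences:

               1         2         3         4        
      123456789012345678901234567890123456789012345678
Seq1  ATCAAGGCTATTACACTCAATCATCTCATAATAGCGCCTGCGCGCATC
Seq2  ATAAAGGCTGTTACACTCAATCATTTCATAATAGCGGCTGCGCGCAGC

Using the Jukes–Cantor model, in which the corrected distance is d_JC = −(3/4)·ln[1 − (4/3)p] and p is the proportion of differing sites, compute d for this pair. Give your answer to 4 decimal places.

0.1121

The sequences differ at positions 3 (C/A), 10 (A/G), 25 (C/T), 37 (C/G), 47 (T/G).
p = 5/48 = 0.104167.
d = −0.75 · ln(1 − (4/3)·0.104167) = −0.75 · ln(0.861111) = −0.75 · (-0.149532) = 0.1121.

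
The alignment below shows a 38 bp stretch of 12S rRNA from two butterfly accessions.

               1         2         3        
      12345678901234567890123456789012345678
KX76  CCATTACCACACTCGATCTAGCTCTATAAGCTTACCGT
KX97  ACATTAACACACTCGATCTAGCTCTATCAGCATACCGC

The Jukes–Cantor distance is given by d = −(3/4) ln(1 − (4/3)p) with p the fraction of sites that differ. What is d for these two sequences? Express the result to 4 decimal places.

Mismatches occur at site 1 (C↔A), site 7 (C↔A), site 28 (A↔C), site 32 (T↔A), site 38 (T↔C).
p = 5/38 = 0.131579.
d = −0.75 · ln(1 − (4/3)·0.131579) = −0.75 · ln(0.824561) = −0.75 · (-0.192904) = 0.1447.

0.1447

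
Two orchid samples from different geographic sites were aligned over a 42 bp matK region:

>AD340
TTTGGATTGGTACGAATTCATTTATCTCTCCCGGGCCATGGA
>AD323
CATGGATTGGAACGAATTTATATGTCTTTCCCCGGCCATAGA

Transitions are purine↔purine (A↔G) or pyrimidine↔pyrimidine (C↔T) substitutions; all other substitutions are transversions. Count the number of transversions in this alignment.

4

Mismatches occur at site 1 (T/C, transition), site 2 (T/A, transversion), site 11 (T/A, transversion), site 19 (C/T, transition), site 22 (T/A, transversion), site 24 (A/G, transition), site 28 (C/T, transition), site 33 (G/C, transversion), site 40 (G/A, transition).
Of the 9 differences, 5 transitions and 4 transversions, so the answer is 4.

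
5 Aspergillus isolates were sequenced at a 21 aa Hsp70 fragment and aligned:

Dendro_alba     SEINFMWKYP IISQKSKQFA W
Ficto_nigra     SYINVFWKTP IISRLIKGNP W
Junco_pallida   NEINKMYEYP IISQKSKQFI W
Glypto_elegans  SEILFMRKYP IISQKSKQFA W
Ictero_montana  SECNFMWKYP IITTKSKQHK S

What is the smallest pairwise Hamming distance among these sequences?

2

Pairwise Hamming distances:
  Dendro_alba vs Ficto_nigra: 10
  Dendro_alba vs Junco_pallida: 5
  Dendro_alba vs Glypto_elegans: 2
  Dendro_alba vs Ictero_montana: 6
  Ficto_nigra vs Junco_pallida: 13
  Ficto_nigra vs Glypto_elegans: 12
  Ficto_nigra vs Ictero_montana: 13
  Junco_pallida vs Glypto_elegans: 6
  Junco_pallida vs Ictero_montana: 10
  Glypto_elegans vs Ictero_montana: 8
The smallest is 2, between Dendro_alba and Glypto_elegans.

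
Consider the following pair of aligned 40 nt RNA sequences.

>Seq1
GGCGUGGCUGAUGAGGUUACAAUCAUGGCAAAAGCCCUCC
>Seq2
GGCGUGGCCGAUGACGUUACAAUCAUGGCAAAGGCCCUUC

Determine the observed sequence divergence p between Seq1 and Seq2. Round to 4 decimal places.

0.1000

The sequences differ at positions 9 (U/C), 15 (G/C), 33 (A/G), 39 (C/U).
There are 4 differences over 40 sites, so p = 4/40 = 0.1000.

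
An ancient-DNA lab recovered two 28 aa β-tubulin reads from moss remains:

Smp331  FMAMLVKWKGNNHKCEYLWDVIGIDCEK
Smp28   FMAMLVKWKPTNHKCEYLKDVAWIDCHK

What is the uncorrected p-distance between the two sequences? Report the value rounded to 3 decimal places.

0.214

Mismatches occur at site 10 (G→P), site 11 (N→T), site 19 (W→K), site 22 (I→A), site 23 (G→W), site 27 (E→H).
There are 6 differences over 28 sites, so p = 6/28 = 0.214.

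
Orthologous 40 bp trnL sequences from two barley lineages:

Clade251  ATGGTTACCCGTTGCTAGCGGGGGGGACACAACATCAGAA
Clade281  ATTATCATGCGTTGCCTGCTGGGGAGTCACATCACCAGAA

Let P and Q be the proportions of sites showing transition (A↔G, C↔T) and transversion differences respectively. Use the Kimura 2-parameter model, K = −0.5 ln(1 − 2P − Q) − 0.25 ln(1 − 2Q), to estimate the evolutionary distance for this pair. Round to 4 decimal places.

0.3881

The sequences differ at positions 3 (G/T, transversion), 4 (G/A, transition), 6 (T/C, transition), 8 (C/T, transition), 9 (C/G, transversion), 16 (T/C, transition), 17 (A/T, transversion), 20 (G/T, transversion), 25 (G/A, transition), 27 (A/T, transversion), 32 (A/T, transversion), 35 (T/C, transition).
Of the 12 differences, 6 transitions and 6 transversions over 40 sites: P = 6/40 = 0.150000, Q = 6/40 = 0.150000.
d = −0.5·ln(0.550000) − 0.25·ln(0.700000) = −0.5·(-0.597837) − 0.25·(-0.356675) = 0.3881.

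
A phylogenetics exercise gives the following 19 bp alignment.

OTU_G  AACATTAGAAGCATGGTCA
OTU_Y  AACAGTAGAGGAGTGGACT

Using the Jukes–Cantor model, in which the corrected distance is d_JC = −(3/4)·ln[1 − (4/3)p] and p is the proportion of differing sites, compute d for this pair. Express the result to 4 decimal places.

0.4099

The sequences differ at positions 5 (T/G), 10 (A/G), 12 (C/A), 13 (A/G), 17 (T/A), 19 (A/T).
p = 6/19 = 0.315789.
d = −0.75 · ln(1 − (4/3)·0.315789) = −0.75 · ln(0.578948) = −0.75 · (-0.546543) = 0.4099.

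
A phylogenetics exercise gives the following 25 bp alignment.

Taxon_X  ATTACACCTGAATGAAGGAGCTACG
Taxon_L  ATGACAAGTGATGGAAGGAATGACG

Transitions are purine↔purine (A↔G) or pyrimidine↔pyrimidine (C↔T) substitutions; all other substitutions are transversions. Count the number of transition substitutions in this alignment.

Mismatches occur at site 3 (T↔G, transversion), site 7 (C↔A, transversion), site 8 (C↔G, transversion), site 12 (A↔T, transversion), site 13 (T↔G, transversion), site 20 (G↔A, transition), site 21 (C↔T, transition), site 22 (T↔G, transversion).
Of the 8 differences, 2 transitions and 6 transversions, so the answer is 2.

2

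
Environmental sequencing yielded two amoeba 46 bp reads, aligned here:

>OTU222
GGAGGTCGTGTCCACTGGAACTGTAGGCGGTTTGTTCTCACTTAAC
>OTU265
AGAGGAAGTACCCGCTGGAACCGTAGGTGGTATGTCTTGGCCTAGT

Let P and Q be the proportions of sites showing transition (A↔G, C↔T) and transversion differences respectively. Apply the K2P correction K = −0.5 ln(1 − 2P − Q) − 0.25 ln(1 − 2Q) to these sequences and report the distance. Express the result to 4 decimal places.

0.5169

Differing sites — 1:G/A (Ti); 6:T/A (Tv); 7:C/A (Tv); 10:G/A (Ti); 11:T/C (Ti); 14:A/G (Ti); 22:T/C (Ti); 28:C/T (Ti); 32:T/A (Tv); 36:T/C (Ti); 37:C/T (Ti); 39:C/G (Tv); 40:A/G (Ti); 42:T/C (Ti); 45:A/G (Ti); 46:C/T (Ti).
Of the 16 differences, 12 transitions and 4 transversions over 46 sites: P = 12/46 = 0.260870, Q = 4/46 = 0.086957.
d = −0.5·ln(0.391303) − 0.25·ln(0.826086) = −0.5·(-0.938273) − 0.25·(-0.191056) = 0.5169.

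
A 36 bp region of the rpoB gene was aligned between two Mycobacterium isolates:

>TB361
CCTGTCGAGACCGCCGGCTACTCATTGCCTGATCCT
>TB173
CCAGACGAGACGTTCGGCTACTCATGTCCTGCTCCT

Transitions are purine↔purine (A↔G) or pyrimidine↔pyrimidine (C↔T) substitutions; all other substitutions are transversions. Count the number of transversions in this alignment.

7

The sequences differ at positions 3 (T/A, transversion), 5 (T/A, transversion), 12 (C/G, transversion), 13 (G/T, transversion), 14 (C/T, transition), 26 (T/G, transversion), 27 (G/T, transversion), 32 (A/C, transversion).
Of the 8 differences, 1 transition and 7 transversions, so the answer is 7.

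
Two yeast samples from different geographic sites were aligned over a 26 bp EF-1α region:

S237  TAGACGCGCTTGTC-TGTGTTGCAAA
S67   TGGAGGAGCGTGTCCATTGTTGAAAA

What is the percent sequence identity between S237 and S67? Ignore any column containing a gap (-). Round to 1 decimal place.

72.0%

Excluding the 1 gap column leaves 25 comparable sites.
Mismatches occur at site 2 (A↔G), site 5 (C↔G), site 7 (C↔A), site 10 (T↔G), site 16 (T↔A), site 17 (G↔T), site 23 (C↔A).
18 of the 25 comparable sites match, so the percent identity is 18/25 × 100 = 72.0%.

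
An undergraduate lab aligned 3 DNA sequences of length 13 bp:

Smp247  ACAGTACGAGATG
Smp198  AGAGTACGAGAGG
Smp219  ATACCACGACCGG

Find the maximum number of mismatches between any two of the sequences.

Pairwise Hamming distances:
  Smp247 vs Smp198: 2
  Smp247 vs Smp219: 6
  Smp198 vs Smp219: 5
The largest is 6, between Smp247 and Smp219.

6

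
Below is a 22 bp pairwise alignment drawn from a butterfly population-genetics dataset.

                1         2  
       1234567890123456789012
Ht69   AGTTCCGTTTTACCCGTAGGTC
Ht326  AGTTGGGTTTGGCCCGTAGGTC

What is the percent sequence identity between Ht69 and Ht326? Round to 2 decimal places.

The sequences differ at positions 5 (C/G), 6 (C/G), 11 (T/G), 12 (A/G).
18 of the 22 sites match, so the percent identity is 18/22 × 100 = 81.82%.

81.82%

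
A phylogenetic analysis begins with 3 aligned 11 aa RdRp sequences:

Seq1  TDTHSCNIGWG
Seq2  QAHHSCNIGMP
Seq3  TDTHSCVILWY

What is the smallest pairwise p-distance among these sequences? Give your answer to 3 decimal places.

0.273

Pairwise Hamming distances:
  Seq1 vs Seq2: 5
  Seq1 vs Seq3: 3
  Seq2 vs Seq3: 7
The smallest is 3 mismatches, between Seq1 and Seq3; p = 3/11 = 0.273.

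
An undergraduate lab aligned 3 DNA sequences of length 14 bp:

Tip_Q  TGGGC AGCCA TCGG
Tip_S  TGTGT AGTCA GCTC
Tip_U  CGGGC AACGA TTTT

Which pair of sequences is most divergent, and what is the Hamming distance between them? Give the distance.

9

Pairwise Hamming distances:
  Tip_Q vs Tip_S: 6
  Tip_Q vs Tip_U: 6
  Tip_S vs Tip_U: 9
The largest is 9, between Tip_S and Tip_U.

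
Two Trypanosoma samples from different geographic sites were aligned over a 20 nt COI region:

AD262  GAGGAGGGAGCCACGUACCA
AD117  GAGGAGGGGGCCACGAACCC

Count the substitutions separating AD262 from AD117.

3

Differing sites — 9:A/G; 16:U/A; 20:A/C.
That gives 3 mismatches out of 20 aligned sites, so the Hamming distance is 3.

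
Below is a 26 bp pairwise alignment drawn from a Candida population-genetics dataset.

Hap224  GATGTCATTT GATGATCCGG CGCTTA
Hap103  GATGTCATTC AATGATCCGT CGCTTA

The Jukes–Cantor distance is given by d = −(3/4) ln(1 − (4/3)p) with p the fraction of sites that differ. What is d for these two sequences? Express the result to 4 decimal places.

0.1253

The sequences differ at positions 10 (T/C), 11 (G/A), 20 (G/T).
p = 3/26 = 0.115385.
d = −0.75 · ln(1 − (4/3)·0.115385) = −0.75 · ln(0.846153) = −0.75 · (-0.167055) = 0.1253.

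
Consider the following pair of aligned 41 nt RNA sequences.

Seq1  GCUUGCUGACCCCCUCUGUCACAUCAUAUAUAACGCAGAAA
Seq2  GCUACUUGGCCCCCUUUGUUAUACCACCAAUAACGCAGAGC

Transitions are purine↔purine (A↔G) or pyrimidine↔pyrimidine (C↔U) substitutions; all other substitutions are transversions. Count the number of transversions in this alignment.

Mismatches occur at site 4 (U/A, transversion), site 5 (G/C, transversion), site 6 (C/U, transition), site 9 (A/G, transition), site 16 (C/U, transition), site 20 (C/U, transition), site 22 (C/U, transition), site 24 (U/C, transition), site 27 (U/C, transition), site 28 (A/C, transversion), site 29 (U/A, transversion), site 40 (A/G, transition), site 41 (A/C, transversion).
Of the 13 differences, 8 transitions and 5 transversions, so the answer is 5.

5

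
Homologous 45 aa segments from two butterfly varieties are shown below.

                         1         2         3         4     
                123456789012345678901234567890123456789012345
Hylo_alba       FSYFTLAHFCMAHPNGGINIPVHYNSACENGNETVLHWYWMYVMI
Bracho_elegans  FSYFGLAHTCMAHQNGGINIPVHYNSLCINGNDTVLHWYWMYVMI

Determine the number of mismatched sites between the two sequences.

6

Mismatches occur at site 5 (T↔G), site 9 (F↔T), site 14 (P↔Q), site 27 (A↔L), site 29 (E↔I), site 33 (E↔D).
That gives 6 mismatches out of 45 aligned sites, so the Hamming distance is 6.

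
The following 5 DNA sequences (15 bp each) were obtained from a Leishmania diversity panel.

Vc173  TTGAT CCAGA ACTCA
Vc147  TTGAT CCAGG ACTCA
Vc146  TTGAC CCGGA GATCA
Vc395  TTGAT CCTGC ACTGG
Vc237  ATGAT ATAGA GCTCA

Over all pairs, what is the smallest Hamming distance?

1

Pairwise Hamming distances:
  Vc173 vs Vc147: 1
  Vc173 vs Vc146: 4
  Vc173 vs Vc395: 4
  Vc173 vs Vc237: 4
  Vc147 vs Vc146: 5
  Vc147 vs Vc395: 4
  Vc147 vs Vc237: 5
  Vc146 vs Vc395: 7
  Vc146 vs Vc237: 6
  Vc395 vs Vc237: 8
The smallest is 1, between Vc173 and Vc147.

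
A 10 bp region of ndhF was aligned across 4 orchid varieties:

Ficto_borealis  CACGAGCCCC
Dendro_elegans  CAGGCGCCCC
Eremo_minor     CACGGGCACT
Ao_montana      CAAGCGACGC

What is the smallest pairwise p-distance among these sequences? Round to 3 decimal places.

0.200

Pairwise Hamming distances:
  Ficto_borealis vs Dendro_elegans: 2
  Ficto_borealis vs Eremo_minor: 3
  Ficto_borealis vs Ao_montana: 4
  Dendro_elegans vs Eremo_minor: 4
  Dendro_elegans vs Ao_montana: 3
  Eremo_minor vs Ao_montana: 6
The smallest is 2 mismatches, between Ficto_borealis and Dendro_elegans; p = 2/10 = 0.200.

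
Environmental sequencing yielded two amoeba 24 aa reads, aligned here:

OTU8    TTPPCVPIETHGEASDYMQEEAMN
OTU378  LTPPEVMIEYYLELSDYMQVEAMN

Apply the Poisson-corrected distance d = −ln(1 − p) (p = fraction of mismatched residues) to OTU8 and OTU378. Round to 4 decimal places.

0.4055

Mismatches occur at site 1 (T↔L), site 5 (C↔E), site 7 (P↔M), site 10 (T↔Y), site 11 (H↔Y), site 12 (G↔L), site 14 (A↔L), site 20 (E↔V).
p = 8/24 = 0.333333.
d = −ln(1 − 0.333333) = −ln(0.666667) = 0.4055.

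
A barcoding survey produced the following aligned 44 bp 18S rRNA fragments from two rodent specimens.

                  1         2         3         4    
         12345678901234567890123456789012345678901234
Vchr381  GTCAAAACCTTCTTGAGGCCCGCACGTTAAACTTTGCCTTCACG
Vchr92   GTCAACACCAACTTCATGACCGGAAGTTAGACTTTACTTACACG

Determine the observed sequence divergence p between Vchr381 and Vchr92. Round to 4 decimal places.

0.2727

The sequences differ at positions 6 (A/C), 10 (T/A), 11 (T/A), 15 (G/C), 17 (G/T), 19 (C/A), 23 (C/G), 25 (C/A), 30 (A/G), 36 (G/A), 38 (C/T), 40 (T/A).
There are 12 differences over 44 sites, so p = 12/44 = 0.2727.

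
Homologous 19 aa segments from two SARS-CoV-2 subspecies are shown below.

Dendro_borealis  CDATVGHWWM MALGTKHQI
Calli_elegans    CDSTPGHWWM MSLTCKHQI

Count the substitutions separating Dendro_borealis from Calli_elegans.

Differing sites — 3:A/S; 5:V/P; 12:A/S; 14:G/T; 15:T/C.
That gives 5 mismatches out of 19 aligned sites, so the Hamming distance is 5.

5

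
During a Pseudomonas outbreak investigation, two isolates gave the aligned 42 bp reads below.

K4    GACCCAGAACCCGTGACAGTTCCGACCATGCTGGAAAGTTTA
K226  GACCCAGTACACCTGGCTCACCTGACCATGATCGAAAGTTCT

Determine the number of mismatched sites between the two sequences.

Mismatches occur at site 8 (A→T), site 11 (C→A), site 13 (G→C), site 16 (A→G), site 18 (A→T), site 19 (G→C), site 20 (T→A), site 21 (T→C), site 23 (C→T), site 31 (C→A), site 33 (G→C), site 41 (T→C), site 42 (A→T).
That gives 13 mismatches out of 42 aligned sites, so the Hamming distance is 13.

13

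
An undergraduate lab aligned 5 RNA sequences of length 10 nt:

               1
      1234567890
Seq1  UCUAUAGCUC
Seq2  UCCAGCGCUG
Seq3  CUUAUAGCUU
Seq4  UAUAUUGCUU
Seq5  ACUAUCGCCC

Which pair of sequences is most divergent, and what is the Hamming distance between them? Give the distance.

6

Pairwise Hamming distances:
  Seq1 vs Seq2: 4
  Seq1 vs Seq3: 3
  Seq1 vs Seq4: 3
  Seq1 vs Seq5: 3
  Seq2 vs Seq3: 6
  Seq2 vs Seq4: 5
  Seq2 vs Seq5: 5
  Seq3 vs Seq4: 3
  Seq3 vs Seq5: 5
  Seq4 vs Seq5: 5
The largest is 6, between Seq2 and Seq3.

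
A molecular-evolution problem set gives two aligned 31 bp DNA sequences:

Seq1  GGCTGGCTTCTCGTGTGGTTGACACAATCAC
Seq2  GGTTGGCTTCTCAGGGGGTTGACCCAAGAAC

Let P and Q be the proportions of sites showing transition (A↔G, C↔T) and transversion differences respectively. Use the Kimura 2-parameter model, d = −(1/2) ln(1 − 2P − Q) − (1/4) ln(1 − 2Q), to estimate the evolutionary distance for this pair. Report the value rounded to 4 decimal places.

0.2688

The sequences differ at positions 3 (C/T, transition), 13 (G/A, transition), 14 (T/G, transversion), 16 (T/G, transversion), 24 (A/C, transversion), 28 (T/G, transversion), 29 (C/A, transversion).
Of the 7 differences, 2 transitions and 5 transversions over 31 sites: P = 2/31 = 0.064516, Q = 5/31 = 0.161290.
d = −0.5·ln(0.709678) − 0.25·ln(0.677420) = −0.5·(-0.342944) − 0.25·(-0.389464) = 0.2688.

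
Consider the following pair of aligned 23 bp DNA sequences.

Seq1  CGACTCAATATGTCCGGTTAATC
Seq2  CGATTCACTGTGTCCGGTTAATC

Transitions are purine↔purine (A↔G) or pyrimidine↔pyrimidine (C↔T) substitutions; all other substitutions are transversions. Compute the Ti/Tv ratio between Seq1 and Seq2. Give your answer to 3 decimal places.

2.000

The sequences differ at positions 4 (C/T, transition), 8 (A/C, transversion), 10 (A/G, transition).
Of the 3 differences, 2 transitions and 1 transversion, so Ti/Tv = 2/1 = 2.000.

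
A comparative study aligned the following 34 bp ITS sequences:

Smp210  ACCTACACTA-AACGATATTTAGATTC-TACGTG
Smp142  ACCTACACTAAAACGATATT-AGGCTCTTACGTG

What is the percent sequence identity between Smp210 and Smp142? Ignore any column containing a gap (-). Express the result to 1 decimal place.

Excluding the 3 gap columns leaves 31 comparable sites.
Mismatches occur at site 24 (A↔G), site 25 (T↔C).
29 of the 31 comparable sites match, so the percent identity is 29/31 × 100 = 93.5%.

93.5%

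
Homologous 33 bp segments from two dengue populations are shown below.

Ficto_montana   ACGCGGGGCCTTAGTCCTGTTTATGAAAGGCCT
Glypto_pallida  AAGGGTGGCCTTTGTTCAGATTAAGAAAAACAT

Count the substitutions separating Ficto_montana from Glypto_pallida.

Mismatches occur at site 2 (C/A), site 4 (C/G), site 6 (G/T), site 13 (A/T), site 16 (C/T), site 18 (T/A), site 20 (T/A), site 24 (T/A), site 29 (G/A), site 30 (G/A), site 32 (C/A).
That gives 11 mismatches out of 33 aligned sites, so the Hamming distance is 11.

11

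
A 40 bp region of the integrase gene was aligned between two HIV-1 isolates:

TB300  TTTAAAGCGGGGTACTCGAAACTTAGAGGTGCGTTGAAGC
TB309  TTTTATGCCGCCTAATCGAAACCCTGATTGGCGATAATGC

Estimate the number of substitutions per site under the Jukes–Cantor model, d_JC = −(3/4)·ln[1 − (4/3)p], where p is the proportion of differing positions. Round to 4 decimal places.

Mismatches occur at site 4 (A/T), site 6 (A/T), site 9 (G/C), site 11 (G/C), site 12 (G/C), site 15 (C/A), site 23 (T/C), site 24 (T/C), site 25 (A/T), site 28 (G/T), site 29 (G/T), site 30 (T/G), site 34 (T/A), site 36 (G/A), site 38 (A/T).
p = 15/40 = 0.375000.
d = −0.75 · ln(1 − (4/3)·0.375000) = −0.75 · ln(0.500000) = −0.75 · (-0.693147) = 0.5199.

0.5199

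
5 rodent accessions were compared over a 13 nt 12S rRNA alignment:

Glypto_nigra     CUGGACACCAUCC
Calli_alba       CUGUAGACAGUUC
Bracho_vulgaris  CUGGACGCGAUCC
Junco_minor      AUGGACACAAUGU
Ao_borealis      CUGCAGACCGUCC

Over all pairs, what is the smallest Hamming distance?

2

Pairwise Hamming distances:
  Glypto_nigra vs Calli_alba: 5
  Glypto_nigra vs Bracho_vulgaris: 2
  Glypto_nigra vs Junco_minor: 4
  Glypto_nigra vs Ao_borealis: 3
  Calli_alba vs Bracho_vulgaris: 6
  Calli_alba vs Junco_minor: 6
  Calli_alba vs Ao_borealis: 3
  Bracho_vulgaris vs Junco_minor: 5
  Bracho_vulgaris vs Ao_borealis: 5
  Junco_minor vs Ao_borealis: 7
The smallest is 2, between Glypto_nigra and Bracho_vulgaris.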